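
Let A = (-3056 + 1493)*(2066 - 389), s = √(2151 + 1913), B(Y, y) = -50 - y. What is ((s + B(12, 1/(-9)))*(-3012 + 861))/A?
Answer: -107311/2621151 + 956*√254/291239 ≈ 0.011374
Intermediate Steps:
s = 4*√254 (s = √4064 = 4*√254 ≈ 63.750)
A = -2621151 (A = -1563*1677 = -2621151)
((s + B(12, 1/(-9)))*(-3012 + 861))/A = ((4*√254 + (-50 - 1/(-9)))*(-3012 + 861))/(-2621151) = ((4*√254 + (-50 - 1*(-⅑)))*(-2151))*(-1/2621151) = ((4*√254 + (-50 + ⅑))*(-2151))*(-1/2621151) = ((4*√254 - 449/9)*(-2151))*(-1/2621151) = ((-449/9 + 4*√254)*(-2151))*(-1/2621151) = (107311 - 8604*√254)*(-1/2621151) = -107311/2621151 + 956*√254/291239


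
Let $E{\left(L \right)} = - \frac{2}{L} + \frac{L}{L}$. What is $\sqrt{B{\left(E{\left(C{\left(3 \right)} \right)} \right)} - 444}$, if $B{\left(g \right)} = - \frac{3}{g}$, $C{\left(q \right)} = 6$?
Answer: $\frac{i \sqrt{1794}}{2} \approx 21.178 i$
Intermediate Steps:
$E{\left(L \right)} = 1 - \frac{2}{L}$ ($E{\left(L \right)} = - \frac{2}{L} + 1 = 1 - \frac{2}{L}$)
$\sqrt{B{\left(E{\left(C{\left(3 \right)} \right)} \right)} - 444} = \sqrt{- \frac{3}{\frac{1}{6} \left(-2 + 6\right)} - 444} = \sqrt{- \frac{3}{\frac{1}{6} \cdot 4} - 444} = \sqrt{- \frac{3}{\frac{2}{3}} - 444} = \sqrt{\left(-3\right) \frac{3}{2} - 444} = \sqrt{- \frac{9}{2} - 444} = \sqrt{- \frac{897}{2}} = \frac{i \sqrt{1794}}{2}$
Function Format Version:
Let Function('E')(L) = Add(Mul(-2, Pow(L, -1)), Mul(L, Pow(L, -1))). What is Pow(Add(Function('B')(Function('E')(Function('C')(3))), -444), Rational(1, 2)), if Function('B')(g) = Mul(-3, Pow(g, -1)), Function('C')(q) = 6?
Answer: Mul(Rational(1, 2), I, Pow(1794, Rational(1, 2))) ≈ Mul(21.178, I)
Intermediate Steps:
Function('E')(L) = Add(1, Mul(-2, Pow(L, -1))) (Function('E')(L) = Add(Mul(-2, Pow(L, -1)), 1) = Add(1, Mul(-2, Pow(L, -1))))
Pow(Add(Function('B')(Function('E')(Function('C')(3))), -444), Rational(1, 2)) = Pow(Add(Mul(-3, Pow(Mul(Pow(6, -1), Add(-2, 6)), -1)), -444), Rational(1, 2)) = Pow(Add(Mul(-3, Pow(Mul(Rational(1, 6), 4), -1)), -444), Rational(1, 2)) = Pow(Add(Mul(-3, Pow(Rational(2, 3), -1)), -444), Rational(1, 2)) = Pow(Add(Mul(-3, Rational(3, 2)), -444), Rational(1, 2)) = Pow(Add(Rational(-9, 2), -444), Rational(1, 2)) = Pow(Rational(-897, 2), Rational(1, 2)) = Mul(Rational(1, 2), I, Pow(1794, Rational(1, 2)))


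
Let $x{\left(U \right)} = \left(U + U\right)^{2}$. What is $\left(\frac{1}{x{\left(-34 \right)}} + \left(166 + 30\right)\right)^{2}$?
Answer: $\frac{821388753025}{21381376} \approx 38416.0$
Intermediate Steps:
$x{\left(U \right)} = 4 U^{2}$ ($x{\left(U \right)} = \left(2 U\right)^{2} = 4 U^{2}$)
$\left(\frac{1}{x{\left(-34 \right)}} + \left(166 + 30\right)\right)^{2} = \left(\frac{1}{4 \left(-34\right)^{2}} + \left(166 + 30\right)\right)^{2} = \left(\frac{1}{4 \cdot 1156} + 196\right)^{2} = \left(\frac{1}{4624} + 196\right)^{2} = \left(\frac{906305}{4624}\right)^{2} = \frac{821388753025}{21381376}$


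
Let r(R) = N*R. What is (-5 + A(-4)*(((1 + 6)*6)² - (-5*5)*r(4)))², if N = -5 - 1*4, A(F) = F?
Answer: 11978521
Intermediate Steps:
N = -9 (N = -5 - 4 = -9)
r(R) = -9*R
(-5 + A(-4)*(((1 + 6)*6)² - (-5*5)*r(4)))² = (-5 - 4*(((1 + 6)*6)² - (-5*5)*(-9*4)))² = (-5 - 4*((7*6)² - (-25)*(-36)))² = (-5 - 4*(42² - 1*900))² = (-5 - 4*(1764 - 900))² = (-5 - 4*864)² = (-5 - 3456)² = (-3461)² = 11978521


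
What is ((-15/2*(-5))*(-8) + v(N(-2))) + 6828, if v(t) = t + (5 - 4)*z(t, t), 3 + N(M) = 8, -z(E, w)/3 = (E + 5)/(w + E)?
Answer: 6530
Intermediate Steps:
z(E, w) = -3*(5 + E)/(E + w) (z(E, w) = -3*(E + 5)/(w + E) = -3*(5 + E)/(E + w))
N(M) = 5 (N(M) = -3 + 8 = 5)
v(t) = t + 3*(-5 - t)/(2*t) (v(t) = t + (5 - 4)*(3*(-5 - t)/(t + t)) = t + 1*(3*(-5 - t)/((2*t))) = t + 1*(3*(1/(2*t))*(-5 - t)) = t + 1*(3*(-5 - t)/(2*t)) = t + 3*(-5 - t)/(2*t))
((-15/2*(-5))*(-8) + v(N(-2))) + 6828 = ((-15/2*(-5))*(-8) + (-3/2 + 5 - 15/2/5)) + 6828 = ((-15*½*(-5))*(-8) + (-3/2 + 5 - 15/2*⅕)) + 6828 = (-15/2*(-5)*(-8) + (-3/2 + 5 - 3/2)) + 6828 = ((75/2)*(-8) + 2) + 6828 = (-300 + 2) + 6828 = -298 + 6828 = 6530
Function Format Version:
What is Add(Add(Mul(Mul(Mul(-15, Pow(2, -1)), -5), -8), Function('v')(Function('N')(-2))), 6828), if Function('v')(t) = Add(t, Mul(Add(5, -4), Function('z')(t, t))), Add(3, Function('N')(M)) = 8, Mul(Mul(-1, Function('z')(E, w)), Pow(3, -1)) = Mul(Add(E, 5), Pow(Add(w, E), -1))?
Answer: 6530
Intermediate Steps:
Function('z')(E, w) = Mul(-3, Pow(Add(E, w), -1), Add(5, E)) (Function('z')(E, w) = Mul(-3, Mul(Add(E, 5), Pow(Add(w, E), -1))) = Mul(-3, Mul(Add(5, E), Pow(Add(E, w), -1))) = Mul(-3, Mul(Pow(Add(E, w), -1), Add(5, E))) = Mul(-3, Pow(Add(E, w), -1), Add(5, E)))
Function('N')(M) = 5 (Function('N')(M) = Add(-3, 8) = 5)
Function('v')(t) = Add(t, Mul(Rational(3, 2), Pow(t, -1), Add(-5, Mul(-1, t)))) (Function('v')(t) = Add(t, Mul(Add(5, -4), Mul(3, Pow(Add(t, t), -1), Add(-5, Mul(-1, t))))) = Add(t, Mul(1, Mul(3, Pow(Mul(2, t), -1), Add(-5, Mul(-1, t))))) = Add(t, Mul(1, Mul(3, Mul(Rational(1, 2), Pow(t, -1)), Add(-5, Mul(-1, t))))) = Add(t, Mul(1, Mul(Rational(3, 2), Pow(t, -1), Add(-5, Mul(-1, t))))) = Add(t, Mul(Rational(3, 2), Pow(t, -1), Add(-5, Mul(-1, t)))))
Add(Add(Mul(Mul(Mul(-15, Pow(2, -1)), -5), -8), Function('v')(Function('N')(-2))), 6828) = Add(Add(Mul(Mul(Mul(-15, Pow(2, -1)), -5), -8), Add(Rational(-3, 2), 5, Mul(Rational(-15, 2), Pow(5, -1)))), 6828) = Add(Add(Mul(Mul(Mul(-15, Rational(1, 2)), -5), -8), Add(Rational(-3, 2), 5, Mul(Rational(-15, 2), Rational(1, 5)))), 6828) = Add(Add(Mul(Mul(Rational(-15, 2), -5), -8), Add(Rational(-3, 2), 5, Rational(-3, 2))), 6828) = Add(Add(Mul(Rational(75, 2), -8), 2), 6828) = Add(Add(-300, 2), 6828) = Add(-298, 6828) = 6530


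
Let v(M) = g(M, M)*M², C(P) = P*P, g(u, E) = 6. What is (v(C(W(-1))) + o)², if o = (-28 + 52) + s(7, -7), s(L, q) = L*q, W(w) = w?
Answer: 361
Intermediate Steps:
C(P) = P²
v(M) = 6*M²
o = -25 (o = (-28 + 52) + 7*(-7) = 24 - 49 = -25)
(v(C(W(-1))) + o)² = (6*((-1)²)² - 25)² = (6*1² - 25)² = (6*1 - 25)² = (6 - 25)² = (-19)² = 361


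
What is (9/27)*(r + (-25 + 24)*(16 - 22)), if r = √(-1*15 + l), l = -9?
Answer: 2 + 2*I*√6/3 ≈ 2.0 + 1.633*I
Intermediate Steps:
r = 2*I*√6 (r = √(-1*15 - 9) = √(-15 - 9) = √(-24) = 2*I*√6 ≈ 4.899*I)
(9/27)*(r + (-25 + 24)*(16 - 22)) = (9/27)*(2*I*√6 + (-25 + 24)*(16 - 22)) = (9*(1/27))*(2*I*√6 - 1*(-6)) = (2*I*√6 + 6)/3 = (6 + 2*I*√6)/3 = 2 + 2*I*√6/3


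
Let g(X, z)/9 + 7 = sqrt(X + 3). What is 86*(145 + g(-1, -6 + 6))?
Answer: 7052 + 774*sqrt(2) ≈ 8146.6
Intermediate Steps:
g(X, z) = -63 + 9*sqrt(3 + X) (g(X, z) = -63 + 9*sqrt(X + 3) = -63 + 9*sqrt(3 + X))
86*(145 + g(-1, -6 + 6)) = 86*(145 + (-63 + 9*sqrt(3 - 1))) = 86*(145 + (-63 + 9*sqrt(2))) = 86*(82 + 9*sqrt(2)) = 7052 + 774*sqrt(2)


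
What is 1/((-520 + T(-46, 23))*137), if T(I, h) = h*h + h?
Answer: 1/4384 ≈ 0.00022810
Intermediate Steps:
T(I, h) = h + h**2 (T(I, h) = h**2 + h = h + h**2)
1/((-520 + T(-46, 23))*137) = 1/(-520 + 23*(1 + 23)*137) = (1/137)/(-520 + 23*24) = (1/137)/(-520 + 552) = (1/137)/32 = (1/32)*(1/137) = 1/4384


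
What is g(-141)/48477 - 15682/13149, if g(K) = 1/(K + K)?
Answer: -23820112633/19972620954 ≈ -1.1926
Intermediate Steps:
g(K) = 1/(2*K)
g(-141)/48477 - 15682/13149 = ((1/2)/(-141))/48477 - 15682/13149 = ((1/2)*(-1/141))*(1/48477) - 15682*1/13149 = -1/282*1/48477 - 15682/13149 = -1/13670514 - 15682/13149 = -23820112633/19972620954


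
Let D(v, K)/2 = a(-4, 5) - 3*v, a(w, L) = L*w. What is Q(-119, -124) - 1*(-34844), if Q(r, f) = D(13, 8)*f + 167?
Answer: 49643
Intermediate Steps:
D(v, K) = -40 - 6*v (D(v, K) = 2*(5*(-4) - 3*v) = 2*(-20 - 3*v) = -40 - 6*v)
Q(r, f) = 167 - 118*f (Q(r, f) = (-40 - 6*13)*f + 167 = (-40 - 78)*f + 167 = -118*f + 167 = 167 - 118*f)
Q(-119, -124) - 1*(-34844) = (167 - 118*(-124)) - 1*(-34844) = (167 + 14632) + 34844 = 14799 + 34844 = 49643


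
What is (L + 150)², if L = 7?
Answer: 24649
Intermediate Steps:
(L + 150)² = (7 + 150)² = 157² = 24649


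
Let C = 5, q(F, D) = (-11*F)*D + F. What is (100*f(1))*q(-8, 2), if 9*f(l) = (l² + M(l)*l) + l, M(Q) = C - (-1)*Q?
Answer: 44800/3 ≈ 14933.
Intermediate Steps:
q(F, D) = F - 11*D*F (q(F, D) = -11*D*F + F = F - 11*D*F)
M(Q) = 5 + Q (M(Q) = 5 - (-1)*Q = 5 + Q)
f(l) = l/9 + l²/9 + l*(5 + l)/9 (f(l) = ((l² + (5 + l)*l) + l)/9 = ((l² + l*(5 + l)) + l)/9 = (l + l² + l*(5 + l))/9 = l/9 + l²/9 + l*(5 + l)/9)
(100*f(1))*q(-8, 2) = (100*((2/9)*1*(3 + 1)))*(-8*(1 - 11*2)) = (100*((2/9)*1*4))*(-8*(1 - 22)) = (100*(8/9))*(-8*(-21)) = (800/9)*168 = 44800/3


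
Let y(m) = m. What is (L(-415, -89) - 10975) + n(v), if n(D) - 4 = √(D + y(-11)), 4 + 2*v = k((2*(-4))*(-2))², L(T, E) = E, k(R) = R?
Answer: -11060 + √115 ≈ -11049.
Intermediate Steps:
v = 126 (v = -2 + ((2*(-4))*(-2))²/2 = -2 + (-8*(-2))²/2 = -2 + (½)*16² = -2 + (½)*256 = -2 + 128 = 126)
n(D) = 4 + √(-11 + D) (n(D) = 4 + √(D - 11) = 4 + √(-11 + D))
(L(-415, -89) - 10975) + n(v) = (-89 - 10975) + (4 + √(-11 + 126)) = -11064 + (4 + √115) = -11060 + √115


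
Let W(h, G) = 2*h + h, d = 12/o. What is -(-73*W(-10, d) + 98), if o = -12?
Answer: -2288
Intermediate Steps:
d = -1 (d = 12/(-12) = 12*(-1/12) = -1)
W(h, G) = 3*h
-(-73*W(-10, d) + 98) = -(-219*(-10) + 98) = -(-73*(-30) + 98) = -(2190 + 98) = -1*2288 = -2288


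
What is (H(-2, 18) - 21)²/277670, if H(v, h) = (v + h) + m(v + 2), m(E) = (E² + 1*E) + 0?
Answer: 5/55534 ≈ 9.0035e-5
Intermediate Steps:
m(E) = E + E² (m(E) = (E² + E) + 0 = (E + E²) + 0 = E + E²)
H(v, h) = h + v + (2 + v)*(3 + v) (H(v, h) = (v + h) + (v + 2)*(1 + (v + 2)) = (h + v) + (2 + v)*(1 + (2 + v)) = (h + v) + (2 + v)*(3 + v) = h + v + (2 + v)*(3 + v))
(H(-2, 18) - 21)²/277670 = ((18 - 2 + (2 - 2)*(3 - 2)) - 21)²/277670 = ((18 - 2 + 0*1) - 21)²*(1/277670) = ((18 - 2 + 0) - 21)²*(1/277670) = (16 - 21)²*(1/277670) = (-5)²*(1/277670) = 25*(1/277670) = 5/55534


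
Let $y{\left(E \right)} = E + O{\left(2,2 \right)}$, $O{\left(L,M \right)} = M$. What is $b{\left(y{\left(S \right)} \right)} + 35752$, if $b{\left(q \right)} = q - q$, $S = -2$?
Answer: $35752$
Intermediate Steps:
$y{\left(E \right)} = 2 + E$ ($y{\left(E \right)} = E + 2 = 2 + E$)
$b{\left(q \right)} = 0$
$b{\left(y{\left(S \right)} \right)} + 35752 = 0 + 35752 = 35752$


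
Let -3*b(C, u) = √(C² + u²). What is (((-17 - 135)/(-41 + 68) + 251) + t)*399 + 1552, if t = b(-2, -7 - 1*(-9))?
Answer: 895093/9 - 266*√2 ≈ 99079.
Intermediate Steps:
b(C, u) = -√(C² + u²)/3
t = -2*√2/3 (t = -√((-2)² + (-7 - 1*(-9))²)/3 = -√(4 + (-7 + 9)²)/3 = -√(4 + 2²)/3 = -√(4 + 4)/3 = -2*√2/3 ≈ -0.94281)
(((-17 - 135)/(-41 + 68) + 251) + t)*399 + 1552 = (((-17 - 135)/(-41 + 68) + 251) - 2*√2/3)*399 + 1552 = ((-152/27 + 251) - 2*√2/3)*399 + 1552 = (6625/27 - 2*√2/3)*399 + 1552 = (881125/9 - 266*√2) + 1552 = 895093/9 - 266*√2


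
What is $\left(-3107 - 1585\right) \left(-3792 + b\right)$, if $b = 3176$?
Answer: $2890272$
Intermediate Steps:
$\left(-3107 - 1585\right) \left(-3792 + b\right) = \left(-3107 - 1585\right) \left(-3792 + 3176\right) = \left(-4692\right) \left(-616\right) = 2890272$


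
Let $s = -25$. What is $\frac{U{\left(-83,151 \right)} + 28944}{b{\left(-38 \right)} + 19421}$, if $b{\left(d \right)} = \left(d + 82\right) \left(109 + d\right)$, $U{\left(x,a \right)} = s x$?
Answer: $\frac{31019}{22545} \approx 1.3759$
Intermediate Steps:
$U{\left(x,a \right)} = - 25 x$
$b{\left(d \right)} = \left(82 + d\right) \left(109 + d\right)$
$\frac{U{\left(-83,151 \right)} + 28944}{b{\left(-38 \right)} + 19421} = \frac{\left(-25\right) \left(-83\right) + 28944}{\left(8938 + \left(-38\right)^{2} + 191 \left(-38\right)\right) + 19421} = \frac{2075 + 28944}{\left(8938 + 1444 - 7258\right) + 19421} = \frac{31019}{3124 + 19421} = \frac{31019}{22545}$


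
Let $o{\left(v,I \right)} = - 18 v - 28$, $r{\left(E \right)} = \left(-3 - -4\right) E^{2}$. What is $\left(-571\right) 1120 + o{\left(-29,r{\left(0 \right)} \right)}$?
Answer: $-639026$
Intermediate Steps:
$r{\left(E \right)} = E^{2}$ ($r{\left(E \right)} = \left(-3 + 4\right) E^{2} = 1 E^{2} = E^{2}$)
$o{\left(v,I \right)} = -28 - 18 v$
$\left(-571\right) 1120 + o{\left(-29,r{\left(0 \right)} \right)} = \left(-571\right) 1120 - -494 = -639520 + \left(-28 + 522\right) = -639520 + 494 = -639026$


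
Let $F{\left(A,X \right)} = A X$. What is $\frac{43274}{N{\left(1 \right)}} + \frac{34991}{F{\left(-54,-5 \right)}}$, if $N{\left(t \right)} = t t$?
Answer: $\frac{11718971}{270} \approx 43404.0$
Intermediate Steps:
$N{\left(t \right)} = t^{2}$
$\frac{43274}{N{\left(1 \right)}} + \frac{34991}{F{\left(-54,-5 \right)}} = \frac{43274}{1^{2}} + \frac{34991}{\left(-54\right) \left(-5\right)} = \frac{43274}{1} + \frac{34991}{270} = 43274 \cdot 1 + 34991 \cdot \frac{1}{270} = 43274 + \frac{34991}{270} = \frac{11718971}{270}$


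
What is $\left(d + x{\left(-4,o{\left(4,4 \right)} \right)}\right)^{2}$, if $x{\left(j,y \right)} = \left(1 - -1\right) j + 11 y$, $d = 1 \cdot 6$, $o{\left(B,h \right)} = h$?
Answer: $1764$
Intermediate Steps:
$d = 6$
$x{\left(j,y \right)} = 2 j + 11 y$ ($x{\left(j,y \right)} = \left(1 + 1\right) j + 11 y = 2 j + 11 y$)
$\left(d + x{\left(-4,o{\left(4,4 \right)} \right)}\right)^{2} = \left(6 + \left(2 \left(-4\right) + 11 \cdot 4\right)\right)^{2} = \left(6 + \left(-8 + 44\right)\right)^{2} = \left(6 + 36\right)^{2} = 42^{2} = 1764$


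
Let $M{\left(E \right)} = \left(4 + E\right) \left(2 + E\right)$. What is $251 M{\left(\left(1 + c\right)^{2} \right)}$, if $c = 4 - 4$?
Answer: $3765$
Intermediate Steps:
$c = 0$
$M{\left(E \right)} = \left(2 + E\right) \left(4 + E\right)$
$251 M{\left(\left(1 + c\right)^{2} \right)} = 251 \left(8 + \left(\left(1 + 0\right)^{2}\right)^{2} + 6 \left(1 + 0\right)^{2}\right) = 251 \left(8 + \left(1^{2}\right)^{2} + 6 \cdot 1^{2}\right) = 251 \left(8 + 1^{2} + 6 \cdot 1\right) = 251 \left(8 + 1 + 6\right) = 251 \cdot 15 = 3765$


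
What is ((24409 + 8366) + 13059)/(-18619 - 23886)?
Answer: -45834/42505 ≈ -1.0783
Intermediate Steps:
((24409 + 8366) + 13059)/(-18619 - 23886) = (32775 + 13059)/(-42505) = 45834*(-1/42505) = -45834/42505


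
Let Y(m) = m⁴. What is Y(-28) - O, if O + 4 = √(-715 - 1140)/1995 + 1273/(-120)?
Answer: 73760473/120 - I*√1855/1995 ≈ 6.1467e+5 - 0.021589*I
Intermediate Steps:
O = -1753/120 + I*√1855/1995 (O = -4 + (√(-715 - 1140)/1995 + 1273/(-120)) = -4 + (√(-1855)*(1/1995) + 1273*(-1/120)) = -4 + ((I*√1855)*(1/1995) - 1273/120) = -4 + (I*√1855/1995 - 1273/120) = -4 + (-1273/120 + I*√1855/1995) = -1753/120 + I*√1855/1995 ≈ -14.608 + 0.021589*I)
Y(-28) - O = (-28)⁴ - (-1753/120 + I*√1855/1995) = 614656 + (1753/120 - I*√1855/1995) = 73760473/120 - I*√1855/1995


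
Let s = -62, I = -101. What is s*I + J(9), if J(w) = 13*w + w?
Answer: 6388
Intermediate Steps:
J(w) = 14*w
s*I + J(9) = -62*(-101) + 14*9 = 6262 + 126 = 6388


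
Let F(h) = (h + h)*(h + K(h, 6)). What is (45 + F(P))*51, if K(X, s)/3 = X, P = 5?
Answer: 12495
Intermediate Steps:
K(X, s) = 3*X
F(h) = 8*h² (F(h) = (h + h)*(h + 3*h) = (2*h)*(4*h) = 8*h²)
(45 + F(P))*51 = (45 + 8*5²)*51 = (45 + 8*25)*51 = (45 + 200)*51 = 245*51 = 12495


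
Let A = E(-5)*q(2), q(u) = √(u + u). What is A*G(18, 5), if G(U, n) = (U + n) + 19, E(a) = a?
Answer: -420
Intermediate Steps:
G(U, n) = 19 + U + n
q(u) = √2*√u (q(u) = √(2*u) = √2*√u)
A = -10 (A = -5*√2*√2 = -5*2 = -10)
A*G(18, 5) = -10*(19 + 18 + 5) = -10*42 = -420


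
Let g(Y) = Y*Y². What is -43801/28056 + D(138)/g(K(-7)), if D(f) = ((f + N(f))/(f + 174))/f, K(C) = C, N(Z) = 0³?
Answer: -2325117/1489306 ≈ -1.5612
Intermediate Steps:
N(Z) = 0
g(Y) = Y³
D(f) = 1/(174 + f) (D(f) = ((f + 0)/(f + 174))/f = (f/(174 + f))/f = 1/(174 + f))
-43801/28056 + D(138)/g(K(-7)) = -43801/28056 + 1/((174 + 138)*((-7)³)) = -43801*1/28056 + 1/(312*(-343)) = -43801/28056 + (1/312)*(-1/343) = -43801/28056 - 1/107016 = -2325117/1489306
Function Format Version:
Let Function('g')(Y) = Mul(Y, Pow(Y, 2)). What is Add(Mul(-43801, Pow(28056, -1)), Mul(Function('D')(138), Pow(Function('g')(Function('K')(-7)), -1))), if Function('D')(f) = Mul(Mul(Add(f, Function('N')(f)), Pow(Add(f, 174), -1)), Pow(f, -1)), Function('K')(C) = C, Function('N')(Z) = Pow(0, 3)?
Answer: Rational(-2325117, 1489306) ≈ -1.5612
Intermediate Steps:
Function('N')(Z) = 0
Function('g')(Y) = Pow(Y, 3)
Function('D')(f) = Pow(Add(174, f), -1) (Function('D')(f) = Mul(Mul(Add(f, 0), Pow(Add(f, 174), -1)), Pow(f, -1)) = Mul(Mul(f, Pow(Add(174, f), -1)), Pow(f, -1)) = Pow(Add(174, f), -1))
Add(Mul(-43801, Pow(28056, -1)), Mul(Function('D')(138), Pow(Function('g')(Function('K')(-7)), -1))) = Add(Mul(-43801, Pow(28056, -1)), Mul(Pow(Add(174, 138), -1), Pow(Pow(-7, 3), -1))) = Add(Mul(-43801, Rational(1, 28056)), Mul(Pow(312, -1), Pow(-343, -1))) = Add(Rational(-43801, 28056), Mul(Rational(1, 312), Rational(-1, 343))) = Add(Rational(-43801, 28056), Rational(-1, 107016)) = Rational(-2325117, 1489306)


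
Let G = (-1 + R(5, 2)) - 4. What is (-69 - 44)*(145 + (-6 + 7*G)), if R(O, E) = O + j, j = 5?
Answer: -19662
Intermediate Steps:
R(O, E) = 5 + O (R(O, E) = O + 5 = 5 + O)
G = 5 (G = (-1 + (5 + 5)) - 4 = (-1 + 10) - 4 = 9 - 4 = 5)
(-69 - 44)*(145 + (-6 + 7*G)) = (-69 - 44)*(145 + (-6 + 7*5)) = -113*(145 + (-6 + 35)) = -113*(145 + 29) = -113*174 = -19662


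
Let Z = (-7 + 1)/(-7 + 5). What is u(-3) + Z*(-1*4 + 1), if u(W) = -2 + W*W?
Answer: -2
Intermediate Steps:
u(W) = -2 + W**2
Z = 3 (Z = -6/(-2) = -6*(-1/2) = 3)
u(-3) + Z*(-1*4 + 1) = (-2 + (-3)**2) + 3*(-1*4 + 1) = (-2 + 9) + 3*(-4 + 1) = 7 + 3*(-3) = 7 - 9 = -2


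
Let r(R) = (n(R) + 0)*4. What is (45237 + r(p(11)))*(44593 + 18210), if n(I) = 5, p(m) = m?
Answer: 2842275371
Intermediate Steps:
r(R) = 20 (r(R) = (5 + 0)*4 = 5*4 = 20)
(45237 + r(p(11)))*(44593 + 18210) = (45237 + 20)*(44593 + 18210) = 45257*62803 = 2842275371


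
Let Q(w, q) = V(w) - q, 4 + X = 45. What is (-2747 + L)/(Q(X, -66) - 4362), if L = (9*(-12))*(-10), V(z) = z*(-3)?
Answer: 1667/4419 ≈ 0.37723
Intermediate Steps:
X = 41 (X = -4 + 45 = 41)
V(z) = -3*z
L = 1080 (L = -108*(-10) = 1080)
Q(w, q) = -q - 3*w (Q(w, q) = -3*w - q = -q - 3*w)
(-2747 + L)/(Q(X, -66) - 4362) = (-2747 + 1080)/((-1*(-66) - 3*41) - 4362) = -1667/((66 - 123) - 4362) = -1667/(-57 - 4362) = -1667/(-4419) = -1667*(-1/4419) = 1667/4419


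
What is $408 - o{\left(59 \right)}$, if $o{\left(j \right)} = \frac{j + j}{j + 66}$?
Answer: $\frac{50882}{125} \approx 407.06$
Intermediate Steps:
$o{\left(j \right)} = \frac{2 j}{66 + j}$
$408 - o{\left(59 \right)} = 408 - 2 \cdot 59 \frac{1}{66 + 59} = 408 - 2 \cdot 59 \cdot \frac{1}{125} = 408 - \frac{118}{125} = \frac{50882}{125}$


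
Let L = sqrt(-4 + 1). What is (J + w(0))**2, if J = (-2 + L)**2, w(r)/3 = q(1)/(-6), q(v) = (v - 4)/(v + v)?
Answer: -719/16 - 14*I*sqrt(3) ≈ -44.938 - 24.249*I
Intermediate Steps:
q(v) = (-4 + v)/(2*v) (q(v) = (-4 + v)/((2*v)) = (-4 + v)*(1/(2*v)) = (-4 + v)/(2*v))
L = I*sqrt(3) (L = sqrt(-3) = I*sqrt(3) ≈ 1.732*I)
w(r) = 3/4 (w(r) = 3*(((1/2)*(-4 + 1)/1)/(-6)) = 3*(((1/2)*1*(-3))*(-1/6)) = 3*(-3/2*(-1/6)) = 3*(1/4) = 3/4)
J = (-2 + I*sqrt(3))**2 ≈ 1.0 - 6.9282*I
(J + w(0))**2 = ((2 - I*sqrt(3))**2 + 3/4)**2 = (3/4 + (2 - I*sqrt(3))**2)**2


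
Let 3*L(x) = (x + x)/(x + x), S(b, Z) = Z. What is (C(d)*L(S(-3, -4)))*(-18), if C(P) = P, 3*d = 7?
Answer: -14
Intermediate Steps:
d = 7/3 (d = (1/3)*7 = 7/3 ≈ 2.3333)
L(x) = 1/3 (L(x) = ((x + x)/(x + x))/3 = ((2*x)/((2*x)))/3 = ((2*x)*(1/(2*x)))/3 = (1/3)*1 = 1/3)
(C(d)*L(S(-3, -4)))*(-18) = ((7/3)*(1/3))*(-18) = (7/9)*(-18) = -14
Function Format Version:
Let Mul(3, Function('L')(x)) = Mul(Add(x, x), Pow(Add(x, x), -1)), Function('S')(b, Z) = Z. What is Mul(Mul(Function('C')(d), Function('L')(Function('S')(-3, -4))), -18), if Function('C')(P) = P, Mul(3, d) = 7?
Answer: -14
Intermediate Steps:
d = Rational(7, 3) (d = Mul(Rational(1, 3), 7) = Rational(7, 3) ≈ 2.3333)
Function('L')(x) = Rational(1, 3) (Function('L')(x) = Mul(Rational(1, 3), Mul(Add(x, x), Pow(Add(x, x), -1))) = Mul(Rational(1, 3), Mul(Mul(2, x), Pow(Mul(2, x), -1))) = Mul(Rational(1, 3), Mul(Mul(2, x), Mul(Rational(1, 2), Pow(x, -1)))) = Mul(Rational(1, 3), 1) = Rational(1, 3))
Mul(Mul(Function('C')(d), Function('L')(Function('S')(-3, -4))), -18) = Mul(Mul(Rational(7, 3), Rational(1, 3)), -18) = Mul(Rational(7, 9), -18) = -14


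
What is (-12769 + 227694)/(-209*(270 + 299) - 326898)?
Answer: -214925/445819 ≈ -0.48209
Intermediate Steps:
(-12769 + 227694)/(-209*(270 + 299) - 326898) = 214925/(-209*569 - 326898) = 214925/(-118921 - 326898) = 214925/(-445819) = 214925*(-1/445819) = -214925/445819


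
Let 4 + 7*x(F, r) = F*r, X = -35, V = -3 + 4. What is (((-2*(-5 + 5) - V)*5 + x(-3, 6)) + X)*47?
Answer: -14194/7 ≈ -2027.7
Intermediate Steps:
V = 1
x(F, r) = -4/7 + F*r/7 (x(F, r) = -4/7 + (F*r)/7 = -4/7 + F*r/7)
(((-2*(-5 + 5) - V)*5 + x(-3, 6)) + X)*47 = (((-2*(-5 + 5) - 1*1)*5 + (-4/7 + (1/7)*(-3)*6)) - 35)*47 = (((-2*0 - 1)*5 + (-4/7 - 18/7)) - 35)*47 = (((0 - 1)*5 - 22/7) - 35)*47 = ((-1*5 - 22/7) - 35)*47 = ((-5 - 22/7) - 35)*47 = (-57/7 - 35)*47 = -302/7*47 = -14194/7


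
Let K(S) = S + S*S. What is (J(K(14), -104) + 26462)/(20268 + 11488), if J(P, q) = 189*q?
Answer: 3403/15878 ≈ 0.21432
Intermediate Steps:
K(S) = S + S**2
(J(K(14), -104) + 26462)/(20268 + 11488) = (189*(-104) + 26462)/(20268 + 11488) = (-19656 + 26462)/31756 = 6806*(1/31756) = 3403/15878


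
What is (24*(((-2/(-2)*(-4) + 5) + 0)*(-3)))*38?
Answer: -2736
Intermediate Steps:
(24*(((-2/(-2)*(-4) + 5) + 0)*(-3)))*38 = (24*(((-2*(-1/2)*(-4) + 5) + 0)*(-3)))*38 = (24*(((1*(-4) + 5) + 0)*(-3)))*38 = (24*(((-4 + 5) + 0)*(-3)))*38 = (24*((1 + 0)*(-3)))*38 = (24*(1*(-3)))*38 = (24*(-3))*38 = -72*38 = -2736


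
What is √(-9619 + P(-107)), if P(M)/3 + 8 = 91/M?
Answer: I*√110431918/107 ≈ 98.212*I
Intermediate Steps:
P(M) = -24 + 273/M (P(M) = -24 + 3*(91/M) = -24 + 273/M)
√(-9619 + P(-107)) = √(-9619 + (-24 + 273/(-107))) = √(-9619 + (-24 + 273*(-1/107))) = √(-9619 + (-24 - 273/107)) = √(-9619 - 2841/107) = √(-1032074/107) = I*√110431918/107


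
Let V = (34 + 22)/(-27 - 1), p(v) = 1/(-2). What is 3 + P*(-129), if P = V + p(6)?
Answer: 651/2 ≈ 325.50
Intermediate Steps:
p(v) = -½
V = -2 (V = 56/(-28) = 56*(-1/28) = -2)
P = -5/2 (P = -2 - ½ = -5/2 ≈ -2.5000)
3 + P*(-129) = 3 - 5/2*(-129) = 3 + 645/2 = 651/2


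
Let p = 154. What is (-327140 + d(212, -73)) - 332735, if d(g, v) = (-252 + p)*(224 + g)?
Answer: -702603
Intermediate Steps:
d(g, v) = -21952 - 98*g (d(g, v) = (-252 + 154)*(224 + g) = -98*(224 + g) = -21952 - 98*g)
(-327140 + d(212, -73)) - 332735 = (-327140 + (-21952 - 98*212)) - 332735 = (-327140 + (-21952 - 20776)) - 332735 = (-327140 - 42728) - 332735 = -369868 - 332735 = -702603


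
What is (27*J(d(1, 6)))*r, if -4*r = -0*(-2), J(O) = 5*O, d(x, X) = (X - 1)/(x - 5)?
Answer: 0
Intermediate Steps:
d(x, X) = (-1 + X)/(-5 + x)
r = 0 (r = -(-1)*0*(-2) = -(-1)*0 = -¼*0 = 0)
(27*J(d(1, 6)))*r = (27*(5*((-1 + 6)/(-5 + 1))))*0 = (27*(5*(5/(-4))))*0 = (27*(5*(-¼*5)))*0 = (27*(5*(-5/4)))*0 = (27*(-25/4))*0 = -675/4*0 = 0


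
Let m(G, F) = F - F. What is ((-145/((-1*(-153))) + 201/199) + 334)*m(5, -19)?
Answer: 0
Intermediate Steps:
m(G, F) = 0
((-145/((-1*(-153))) + 201/199) + 334)*m(5, -19) = ((-145/((-1*(-153))) + 201/199) + 334)*0 = ((-145/153 + 201*(1/199)) + 334)*0 = ((-145*1/153 + 201/199) + 334)*0 = ((-145/153 + 201/199) + 334)*0 = (1898/30447 + 334)*0 = (10171196/30447)*0 = 0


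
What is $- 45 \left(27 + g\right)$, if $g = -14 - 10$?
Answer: $-135$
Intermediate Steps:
$g = -24$
$- 45 \left(27 + g\right) = - 45 \left(27 - 24\right) = \left(-45\right) 3 = -135$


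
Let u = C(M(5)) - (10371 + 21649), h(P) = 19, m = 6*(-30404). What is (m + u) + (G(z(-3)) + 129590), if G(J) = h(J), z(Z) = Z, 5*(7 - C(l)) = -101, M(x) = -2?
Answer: -424039/5 ≈ -84808.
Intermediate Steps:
C(l) = 136/5 (C(l) = 7 - ⅕*(-101) = 7 + 101/5 = 136/5)
m = -182424
G(J) = 19
u = -159964/5 (u = 136/5 - (10371 + 21649) = 136/5 - 1*32020 = 136/5 - 32020 = -159964/5 ≈ -31993.)
(m + u) + (G(z(-3)) + 129590) = (-182424 - 159964/5) + (19 + 129590) = -1072084/5 + 129609 = -424039/5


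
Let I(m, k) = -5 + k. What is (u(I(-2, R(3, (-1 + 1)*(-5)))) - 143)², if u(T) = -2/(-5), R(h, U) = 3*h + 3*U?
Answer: 508369/25 ≈ 20335.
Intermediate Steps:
R(h, U) = 3*U + 3*h
u(T) = ⅖ (u(T) = -2*(-⅕) = ⅖)
(u(I(-2, R(3, (-1 + 1)*(-5)))) - 143)² = (⅖ - 143)² = (-713/5)² = 508369/25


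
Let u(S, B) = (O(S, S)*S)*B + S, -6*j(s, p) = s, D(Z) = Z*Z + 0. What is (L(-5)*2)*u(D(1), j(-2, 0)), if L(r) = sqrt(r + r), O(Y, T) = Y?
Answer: 8*I*sqrt(10)/3 ≈ 8.4327*I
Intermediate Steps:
D(Z) = Z**2 (D(Z) = Z**2 + 0 = Z**2)
j(s, p) = -s/6
u(S, B) = S + B*S**2 (u(S, B) = (S*S)*B + S = S**2*B + S = B*S**2 + S = S + B*S**2)
L(r) = sqrt(2)*sqrt(r) (L(r) = sqrt(2*r) = sqrt(2)*sqrt(r))
(L(-5)*2)*u(D(1), j(-2, 0)) = ((sqrt(2)*sqrt(-5))*2)*(1**2*(1 - 1/6*(-2)*1**2)) = ((sqrt(2)*(I*sqrt(5)))*2)*(1*(1 + (1/3)*1)) = ((I*sqrt(10))*2)*(1*(1 + 1/3)) = (2*I*sqrt(10))*(1*(4/3)) = (2*I*sqrt(10))*(4/3) = 8*I*sqrt(10)/3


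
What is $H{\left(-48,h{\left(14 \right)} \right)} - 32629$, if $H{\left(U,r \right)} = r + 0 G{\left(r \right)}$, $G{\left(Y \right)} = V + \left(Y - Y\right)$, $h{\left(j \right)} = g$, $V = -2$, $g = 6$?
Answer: $-32623$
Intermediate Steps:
$h{\left(j \right)} = 6$
$G{\left(Y \right)} = -2$ ($G{\left(Y \right)} = -2 + \left(Y - Y\right) = -2 + 0 = -2$)
$H{\left(U,r \right)} = r$ ($H{\left(U,r \right)} = r + 0 \left(-2\right) = r + 0 = r$)
$H{\left(-48,h{\left(14 \right)} \right)} - 32629 = 6 - 32629 = -32623$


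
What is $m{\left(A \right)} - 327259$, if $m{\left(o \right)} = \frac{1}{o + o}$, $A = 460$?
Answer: $- \frac{301078279}{920} \approx -3.2726 \cdot 10^{5}$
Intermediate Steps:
$m{\left(o \right)} = \frac{1}{2 o}$
$m{\left(A \right)} - 327259 = \frac{1}{2 \cdot 460} - 327259 = \frac{1}{2} \cdot \frac{1}{460} - 327259 = \frac{1}{920} - 327259 = - \frac{301078279}{920}$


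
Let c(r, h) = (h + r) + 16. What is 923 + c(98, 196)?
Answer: 1233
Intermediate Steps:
c(r, h) = 16 + h + r
923 + c(98, 196) = 923 + (16 + 196 + 98) = 923 + 310 = 1233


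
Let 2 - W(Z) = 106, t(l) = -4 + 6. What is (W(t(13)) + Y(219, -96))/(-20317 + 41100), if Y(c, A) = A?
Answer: -200/20783 ≈ -0.0096232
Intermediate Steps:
t(l) = 2
W(Z) = -104 (W(Z) = 2 - 1*106 = 2 - 106 = -104)
(W(t(13)) + Y(219, -96))/(-20317 + 41100) = (-104 - 96)/(-20317 + 41100) = -200/20783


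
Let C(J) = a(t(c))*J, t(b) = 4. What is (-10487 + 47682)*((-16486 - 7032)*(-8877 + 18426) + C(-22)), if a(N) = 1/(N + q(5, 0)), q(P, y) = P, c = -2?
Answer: -75177063309700/9 ≈ -8.3530e+12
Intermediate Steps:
a(N) = 1/(5 + N) (a(N) = 1/(N + 5) = 1/(5 + N))
C(J) = J/9 (C(J) = J/(5 + 4) = J/9)
(-10487 + 47682)*((-16486 - 7032)*(-8877 + 18426) + C(-22)) = (-10487 + 47682)*((-16486 - 7032)*(-8877 + 18426) + (⅑)*(-22)) = 37195*(-23518*9549 - 22/9) = 37195*(-224573382 - 22/9) = 37195*(-2021160460/9) = -75177063309700/9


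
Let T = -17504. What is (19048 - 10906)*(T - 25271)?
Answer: -348274050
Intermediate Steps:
(19048 - 10906)*(T - 25271) = (19048 - 10906)*(-17504 - 25271) = 8142*(-42775) = -348274050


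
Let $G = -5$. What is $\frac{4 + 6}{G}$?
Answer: $-2$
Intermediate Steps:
$\frac{4 + 6}{G} = \frac{4 + 6}{-5} = 10 \left(- \frac{1}{5}\right) = -2$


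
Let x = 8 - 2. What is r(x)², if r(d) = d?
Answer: 36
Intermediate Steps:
x = 6
r(x)² = 6² = 36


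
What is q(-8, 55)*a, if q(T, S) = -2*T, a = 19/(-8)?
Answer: -38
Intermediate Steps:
a = -19/8 (a = 19*(-⅛) = -19/8 ≈ -2.3750)
q(-8, 55)*a = -2*(-8)*(-19/8) = 16*(-19/8) = -38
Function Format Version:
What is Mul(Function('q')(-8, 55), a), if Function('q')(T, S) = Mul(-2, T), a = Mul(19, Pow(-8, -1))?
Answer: -38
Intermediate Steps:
a = Rational(-19, 8) (a = Mul(19, Rational(-1, 8)) = Rational(-19, 8) ≈ -2.3750)
Mul(Function('q')(-8, 55), a) = Mul(Mul(-2, -8), Rational(-19, 8)) = Mul(16, Rational(-19, 8)) = -38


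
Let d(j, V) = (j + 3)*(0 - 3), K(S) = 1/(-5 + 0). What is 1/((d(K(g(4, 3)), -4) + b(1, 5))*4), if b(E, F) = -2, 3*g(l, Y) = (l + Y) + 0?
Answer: -5/208 ≈ -0.024038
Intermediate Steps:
g(l, Y) = Y/3 + l/3 (g(l, Y) = ((l + Y) + 0)/3 = ((Y + l) + 0)/3 = (Y + l)/3 = Y/3 + l/3)
K(S) = -1/5 (K(S) = 1/(-5) = -1/5)
d(j, V) = -9 - 3*j (d(j, V) = (3 + j)*(-3) = -9 - 3*j)
1/((d(K(g(4, 3)), -4) + b(1, 5))*4) = 1/(((-9 - 3*(-1/5)) - 2)*4) = 1/(((-9 + 3/5) - 2)*4) = 1/((-42/5 - 2)*4) = 1/(-52/5*4) = 1/(-208/5) = -5/208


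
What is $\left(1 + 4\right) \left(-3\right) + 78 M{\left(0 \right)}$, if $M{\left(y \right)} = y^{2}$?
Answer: $-15$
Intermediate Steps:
$\left(1 + 4\right) \left(-3\right) + 78 M{\left(0 \right)} = \left(1 + 4\right) \left(-3\right) + 78 \cdot 0^{2} = 5 \left(-3\right) + 78 \cdot 0 = -15 + 0 = -15$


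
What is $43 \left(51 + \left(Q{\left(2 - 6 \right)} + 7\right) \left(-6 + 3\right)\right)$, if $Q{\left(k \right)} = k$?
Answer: $1806$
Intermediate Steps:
$43 \left(51 + \left(Q{\left(2 - 6 \right)} + 7\right) \left(-6 + 3\right)\right) = 43 \left(51 + \left(\left(2 - 6\right) + 7\right) \left(-6 + 3\right)\right) = 43 \left(51 + \left(\left(2 - 6\right) + 7\right) \left(-3\right)\right) = 43 \left(51 + \left(-4 + 7\right) \left(-3\right)\right) = 43 \left(51 + 3 \left(-3\right)\right) = 43 \left(51 - 9\right) = 43 \cdot 42 = 1806$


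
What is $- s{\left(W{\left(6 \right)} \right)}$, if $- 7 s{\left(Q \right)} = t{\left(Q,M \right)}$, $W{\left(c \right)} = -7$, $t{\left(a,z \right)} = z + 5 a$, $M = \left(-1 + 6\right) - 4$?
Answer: $- \frac{34}{7} \approx -4.8571$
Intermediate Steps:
$M = 1$ ($M = 5 - 4 = 1$)
$s{\left(Q \right)} = - \frac{1}{7} - \frac{5 Q}{7}$ ($s{\left(Q \right)} = - \frac{1 + 5 Q}{7} = - \frac{1}{7} - \frac{5 Q}{7}$)
$- s{\left(W{\left(6 \right)} \right)} = - (- \frac{1}{7} - -5) = - (- \frac{1}{7} + 5) = \left(-1\right) \frac{34}{7} = - \frac{34}{7}$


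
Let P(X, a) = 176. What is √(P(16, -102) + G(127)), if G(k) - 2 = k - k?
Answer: √178 ≈ 13.342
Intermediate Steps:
G(k) = 2 (G(k) = 2 + (k - k) = 2 + 0 = 2)
√(P(16, -102) + G(127)) = √(176 + 2) = √178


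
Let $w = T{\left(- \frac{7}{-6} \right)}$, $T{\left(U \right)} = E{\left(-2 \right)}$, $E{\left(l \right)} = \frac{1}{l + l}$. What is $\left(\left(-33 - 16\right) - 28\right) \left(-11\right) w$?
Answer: $- \frac{847}{4} \approx -211.75$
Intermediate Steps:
$E{\left(l \right)} = \frac{1}{2 l}$
$T{\left(U \right)} = - \frac{1}{4}$ ($T{\left(U \right)} = \frac{1}{2 \left(-2\right)} = \frac{1}{2} \left(- \frac{1}{2}\right) = - \frac{1}{4}$)
$w = - \frac{1}{4} \approx -0.25$
$\left(\left(-33 - 16\right) - 28\right) \left(-11\right) w = \left(\left(-33 - 16\right) - 28\right) \left(-11\right) \left(- \frac{1}{4}\right) = \left(-49 - 28\right) \left(-11\right) \left(- \frac{1}{4}\right) = \left(-77\right) \left(-11\right) \left(- \frac{1}{4}\right) = 847 \left(- \frac{1}{4}\right) = - \frac{847}{4}$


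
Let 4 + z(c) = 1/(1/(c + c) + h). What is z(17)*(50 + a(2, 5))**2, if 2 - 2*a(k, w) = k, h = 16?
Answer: -1073000/109 ≈ -9844.0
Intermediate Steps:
a(k, w) = 1 - k/2
z(c) = -4 + 1/(16 + 1/(2*c)) (z(c) = -4 + 1/(1/(c + c) + 16) = -4 + 1/(1/(2*c) + 16) = -4 + 1/(16 + 1/(2*c)))
z(17)*(50 + a(2, 5))**2 = (2*(-2 - 63*17)/(1 + 32*17))*(50 + (1 - 1/2*2))**2 = (2*(-2 - 1071)/(1 + 544))*(50 + (1 - 1))**2 = (2*(-1073)/545)*(50 + 0)**2 = (2*(1/545)*(-1073))*50**2 = -2146/545*2500 = -1073000/109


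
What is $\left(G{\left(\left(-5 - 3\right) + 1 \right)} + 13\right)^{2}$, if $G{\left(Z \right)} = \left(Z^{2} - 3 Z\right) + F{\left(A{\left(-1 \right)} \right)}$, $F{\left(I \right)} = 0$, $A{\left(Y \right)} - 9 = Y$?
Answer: $6889$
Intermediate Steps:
$A{\left(Y \right)} = 9 + Y$
$G{\left(Z \right)} = Z^{2} - 3 Z$ ($G{\left(Z \right)} = \left(Z^{2} - 3 Z\right) + 0 = Z^{2} - 3 Z$)
$\left(G{\left(\left(-5 - 3\right) + 1 \right)} + 13\right)^{2} = \left(\left(\left(-5 - 3\right) + 1\right) \left(-3 + \left(\left(-5 - 3\right) + 1\right)\right) + 13\right)^{2} = \left(\left(-8 + 1\right) \left(-3 + \left(-8 + 1\right)\right) + 13\right)^{2} = \left(- 7 \left(-3 - 7\right) + 13\right)^{2} = \left(\left(-7\right) \left(-10\right) + 13\right)^{2} = \left(70 + 13\right)^{2} = 83^{2} = 6889$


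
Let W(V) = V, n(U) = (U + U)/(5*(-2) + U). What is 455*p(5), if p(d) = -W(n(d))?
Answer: 910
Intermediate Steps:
n(U) = 2*U/(-10 + U) (n(U) = (2*U)/(-10 + U) = 2*U/(-10 + U))
p(d) = -2*d/(-10 + d)
455*p(5) = 455*(-2*5/(-10 + 5)) = 455*(-2*5/(-5)) = 455*(-2*5*(-1/5)) = 455*2 = 910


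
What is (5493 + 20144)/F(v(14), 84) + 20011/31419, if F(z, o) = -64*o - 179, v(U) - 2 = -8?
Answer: -694327798/174532545 ≈ -3.9782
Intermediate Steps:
v(U) = -6 (v(U) = 2 - 8 = -6)
F(z, o) = -179 - 64*o
(5493 + 20144)/F(v(14), 84) + 20011/31419 = (5493 + 20144)/(-179 - 64*84) + 20011/31419 = 25637/(-179 - 5376) + 20011*(1/31419) = 25637/(-5555) + 20011/31419 = 25637*(-1/5555) + 20011/31419 = -25637/5555 + 20011/31419 = -694327798/174532545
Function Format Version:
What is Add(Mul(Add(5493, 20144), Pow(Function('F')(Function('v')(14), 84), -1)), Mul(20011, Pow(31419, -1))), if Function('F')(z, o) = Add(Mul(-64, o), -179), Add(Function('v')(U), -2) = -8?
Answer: Rational(-694327798, 174532545) ≈ -3.9782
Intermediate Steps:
Function('v')(U) = -6 (Function('v')(U) = Add(2, -8) = -6)
Function('F')(z, o) = Add(-179, Mul(-64, o))
Add(Mul(Add(5493, 20144), Pow(Function('F')(Function('v')(14), 84), -1)), Mul(20011, Pow(31419, -1))) = Add(Mul(Add(5493, 20144), Pow(Add(-179, Mul(-64, 84)), -1)), Mul(20011, Pow(31419, -1))) = Add(Mul(25637, Pow(Add(-179, -5376), -1)), Mul(20011, Rational(1, 31419))) = Add(Mul(25637, Pow(-5555, -1)), Rational(20011, 31419)) = Add(Mul(25637, Rational(-1, 5555)), Rational(20011, 31419)) = Add(Rational(-25637, 5555), Rational(20011, 31419)) = Rational(-694327798, 174532545)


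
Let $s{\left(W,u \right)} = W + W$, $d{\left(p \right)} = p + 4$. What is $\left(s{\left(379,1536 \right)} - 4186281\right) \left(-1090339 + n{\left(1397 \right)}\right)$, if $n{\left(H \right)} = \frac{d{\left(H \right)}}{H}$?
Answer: $\frac{6375397766411186}{1397} \approx 4.5636 \cdot 10^{12}$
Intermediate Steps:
$d{\left(p \right)} = 4 + p$
$s{\left(W,u \right)} = 2 W$
$n{\left(H \right)} = \frac{4 + H}{H}$
$\left(s{\left(379,1536 \right)} - 4186281\right) \left(-1090339 + n{\left(1397 \right)}\right) = \left(2 \cdot 379 - 4186281\right) \left(-1090339 + \frac{4 + 1397}{1397}\right) = \left(758 - 4186281\right) \left(-1090339 + \frac{1}{1397} \cdot 1401\right) = - 4185523 \left(-1090339 + \frac{1401}{1397}\right) = \left(-4185523\right) \left(- \frac{1523202182}{1397}\right) = \frac{6375397766411186}{1397}$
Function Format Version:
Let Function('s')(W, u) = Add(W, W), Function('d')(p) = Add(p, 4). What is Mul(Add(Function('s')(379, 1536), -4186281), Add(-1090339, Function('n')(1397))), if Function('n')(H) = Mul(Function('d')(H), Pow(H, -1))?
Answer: Rational(6375397766411186, 1397) ≈ 4.5636e+12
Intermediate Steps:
Function('d')(p) = Add(4, p)
Function('s')(W, u) = Mul(2, W)
Function('n')(H) = Mul(Pow(H, -1), Add(4, H)) (Function('n')(H) = Mul(Add(4, H), Pow(H, -1)) = Mul(Pow(H, -1), Add(4, H)))
Mul(Add(Function('s')(379, 1536), -4186281), Add(-1090339, Function('n')(1397))) = Mul(Add(Mul(2, 379), -4186281), Add(-1090339, Mul(Pow(1397, -1), Add(4, 1397)))) = Mul(Add(758, -4186281), Add(-1090339, Mul(Rational(1, 1397), 1401))) = Mul(-4185523, Add(-1090339, Rational(1401, 1397))) = Mul(-4185523, Rational(-1523202182, 1397)) = Rational(6375397766411186, 1397)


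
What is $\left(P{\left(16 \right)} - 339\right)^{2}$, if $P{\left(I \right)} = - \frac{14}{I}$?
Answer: $\frac{7392961}{64} \approx 1.1552 \cdot 10^{5}$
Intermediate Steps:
$\left(P{\left(16 \right)} - 339\right)^{2} = \left(- \frac{14}{16} - 339\right)^{2} = \left(\left(-14\right) \frac{1}{16} - 339\right)^{2} = \left(- \frac{7}{8} - 339\right)^{2} = \left(- \frac{2719}{8}\right)^{2} = \frac{7392961}{64}$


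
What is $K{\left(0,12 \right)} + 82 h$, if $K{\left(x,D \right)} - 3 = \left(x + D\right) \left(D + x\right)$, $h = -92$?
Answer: $-7397$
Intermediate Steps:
$K{\left(x,D \right)} = 3 + \left(D + x\right)^{2}$ ($K{\left(x,D \right)} = 3 + \left(x + D\right) \left(D + x\right) = 3 + \left(D + x\right) \left(D + x\right) = 3 + \left(D + x\right)^{2}$)
$K{\left(0,12 \right)} + 82 h = \left(3 + \left(12 + 0\right)^{2}\right) + 82 \left(-92\right) = \left(3 + 12^{2}\right) - 7544 = \left(3 + 144\right) - 7544 = 147 - 7544 = -7397$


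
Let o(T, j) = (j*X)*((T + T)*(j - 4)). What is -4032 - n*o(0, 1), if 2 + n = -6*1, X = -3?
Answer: -4032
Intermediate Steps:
n = -8 (n = -2 - 6*1 = -2 - 6 = -8)
o(T, j) = -6*T*j*(-4 + j) (o(T, j) = (j*(-3))*((T + T)*(j - 4)) = (-3*j)*((2*T)*(-4 + j)) = (-3*j)*(2*T*(-4 + j)) = -6*T*j*(-4 + j))
-4032 - n*o(0, 1) = -4032 - (-8)*6*0*1*(4 - 1*1) = -4032 - (-8)*6*0*1*(4 - 1) = -4032 - (-8)*6*0*1*3 = -4032 - (-8)*0 = -4032 - 1*0 = -4032 + 0 = -4032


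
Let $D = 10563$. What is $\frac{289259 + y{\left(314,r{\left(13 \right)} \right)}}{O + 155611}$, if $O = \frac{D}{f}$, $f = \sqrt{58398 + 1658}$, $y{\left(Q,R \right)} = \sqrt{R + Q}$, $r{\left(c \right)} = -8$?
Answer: $\frac{2703233600345944}{1454242915549007} - \frac{6110885634 \sqrt{15014}}{1454242915549007} - \frac{126756 \sqrt{127619}}{1454242915549007} + \frac{28036122648 \sqrt{34}}{1454242915549007} \approx 1.8585$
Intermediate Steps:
$y{\left(Q,R \right)} = \sqrt{Q + R}$
$f = 2 \sqrt{15014}$ ($f = \sqrt{60056} = 2 \sqrt{15014} \approx 245.06$)
$O = \frac{10563 \sqrt{15014}}{30028}$ ($O = \frac{10563}{2 \sqrt{15014}} = 10563 \frac{\sqrt{15014}}{30028} = \frac{10563 \sqrt{15014}}{30028} \approx 43.103$)
$\frac{289259 + y{\left(314,r{\left(13 \right)} \right)}}{O + 155611} = \frac{289259 + \sqrt{314 - 8}}{\frac{10563 \sqrt{15014}}{30028} + 155611} = \frac{289259 + \sqrt{306}}{155611 + \frac{10563 \sqrt{15014}}{30028}} = \frac{289259 + 3 \sqrt{34}}{155611 + \frac{10563 \sqrt{15014}}{30028}}$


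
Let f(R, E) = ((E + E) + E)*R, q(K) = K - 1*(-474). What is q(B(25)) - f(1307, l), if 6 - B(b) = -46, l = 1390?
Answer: -5449664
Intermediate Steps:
B(b) = 52 (B(b) = 6 - 1*(-46) = 6 + 46 = 52)
q(K) = 474 + K (q(K) = K + 474 = 474 + K)
f(R, E) = 3*E*R (f(R, E) = (2*E + E)*R = (3*E)*R = 3*E*R)
q(B(25)) - f(1307, l) = (474 + 52) - 3*1390*1307 = 526 - 1*5450190 = 526 - 5450190 = -5449664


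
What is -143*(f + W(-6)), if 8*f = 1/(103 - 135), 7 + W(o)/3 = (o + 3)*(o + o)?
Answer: -3184753/256 ≈ -12440.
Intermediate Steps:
W(o) = -21 + 6*o*(3 + o) (W(o) = -21 + 3*((o + 3)*(o + o)) = -21 + 3*((3 + o)*(2*o)) = -21 + 3*(2*o*(3 + o)) = -21 + 6*o*(3 + o))
f = -1/256 (f = 1/(8*(103 - 135)) = (⅛)/(-32) = (⅛)*(-1/32) = -1/256 ≈ -0.0039063)
-143*(f + W(-6)) = -143*(-1/256 + (-21 + 6*(-6)² + 18*(-6))) = -143*(-1/256 + (-21 + 6*36 - 108)) = -143*(-1/256 + (-21 + 216 - 108)) = -143*(-1/256 + 87) = -143*22271/256 = -3184753/256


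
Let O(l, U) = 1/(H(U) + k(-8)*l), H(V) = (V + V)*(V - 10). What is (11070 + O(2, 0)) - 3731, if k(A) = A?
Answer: 117423/16 ≈ 7338.9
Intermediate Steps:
H(V) = 2*V*(-10 + V) (H(V) = (2*V)*(-10 + V) = 2*V*(-10 + V))
O(l, U) = 1/(-8*l + 2*U*(-10 + U)) (O(l, U) = 1/(2*U*(-10 + U) - 8*l) = 1/(-8*l + 2*U*(-10 + U)))
(11070 + O(2, 0)) - 3731 = (11070 + 1/(2*(-4*2 + 0*(-10 + 0)))) - 3731 = (11070 + 1/(2*(-8 + 0*(-10)))) - 3731 = (11070 + 1/(2*(-8 + 0))) - 3731 = (11070 + (½)/(-8)) - 3731 = (11070 + (½)*(-⅛)) - 3731 = (11070 - 1/16) - 3731 = 177119/16 - 3731 = 117423/16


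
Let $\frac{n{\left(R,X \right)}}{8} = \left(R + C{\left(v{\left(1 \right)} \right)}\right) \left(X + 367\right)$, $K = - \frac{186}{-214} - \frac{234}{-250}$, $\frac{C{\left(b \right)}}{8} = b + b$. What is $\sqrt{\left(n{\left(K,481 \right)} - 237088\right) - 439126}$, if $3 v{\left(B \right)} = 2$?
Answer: $\frac{i \sqrt{38099740479510}}{8025} \approx 769.16 i$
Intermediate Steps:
$v{\left(B \right)} = \frac{2}{3}$ ($v{\left(B \right)} = \frac{1}{3} \cdot 2 = \frac{2}{3}$)
$C{\left(b \right)} = 16 b$ ($C{\left(b \right)} = 8 \left(b + b\right) = 8 \cdot 2 b = 16 b$)
$K = \frac{24144}{13375}$ ($K = \left(-186\right) \left(- \frac{1}{214}\right) - - \frac{117}{125} = \frac{93}{107} + \frac{117}{125} = \frac{24144}{13375} \approx 1.8052$)
$n{\left(R,X \right)} = 8 \left(367 + X\right) \left(\frac{32}{3} + R\right)$ ($n{\left(R,X \right)} = 8 \left(R + 16 \cdot \frac{2}{3}\right) \left(X + 367\right) = 8 \left(R + \frac{32}{3}\right) \left(367 + X\right) = 8 \left(\frac{32}{3} + R\right) \left(367 + X\right) = 8 \left(367 + X\right) \left(\frac{32}{3} + R\right)$)
$\sqrt{\left(n{\left(K,481 \right)} - 237088\right) - 439126} = \sqrt{\left(\left(\frac{93952}{3} + 2936 \cdot \frac{24144}{13375} + \frac{256}{3} \cdot 481 + 8 \cdot \frac{24144}{13375} \cdot 481\right) - 237088\right) - 439126} = \sqrt{\left(\left(\frac{93952}{3} + \frac{70886784}{13375} + \frac{123136}{3} + \frac{92906112}{13375}\right) - 237088\right) - 439126} = \sqrt{\left(\frac{3394930688}{40125} - 237088\right) - 439126} = \sqrt{- \frac{6118225312}{40125} - 439126} = \sqrt{- \frac{23738156062}{40125}} = \frac{i \sqrt{38099740479510}}{8025}$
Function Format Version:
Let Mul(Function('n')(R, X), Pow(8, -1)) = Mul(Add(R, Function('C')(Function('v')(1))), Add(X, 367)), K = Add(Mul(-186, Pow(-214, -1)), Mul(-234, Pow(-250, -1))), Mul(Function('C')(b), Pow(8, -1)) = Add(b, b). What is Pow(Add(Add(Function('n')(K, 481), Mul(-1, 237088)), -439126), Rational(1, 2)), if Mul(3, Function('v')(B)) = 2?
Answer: Mul(Rational(1, 8025), I, Pow(38099740479510, Rational(1, 2))) ≈ Mul(769.16, I)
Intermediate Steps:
Function('v')(B) = Rational(2, 3) (Function('v')(B) = Mul(Rational(1, 3), 2) = Rational(2, 3))
Function('C')(b) = Mul(16, b) (Function('C')(b) = Mul(8, Add(b, b)) = Mul(8, Mul(2, b)) = Mul(16, b))
K = Rational(24144, 13375) (K = Add(Mul(-186, Rational(-1, 214)), Mul(-234, Rational(-1, 250))) = Add(Rational(93, 107), Rational(117, 125)) = Rational(24144, 13375) ≈ 1.8052)
Function('n')(R, X) = Mul(8, Add(367, X), Add(Rational(32, 3), R)) (Function('n')(R, X) = Mul(8, Mul(Add(R, Mul(16, Rational(2, 3))), Add(X, 367))) = Mul(8, Mul(Add(R, Rational(32, 3)), Add(367, X))) = Mul(8, Mul(Add(Rational(32, 3), R), Add(367, X))) = Mul(8, Mul(Add(367, X), Add(Rational(32, 3), R))) = Mul(8, Add(367, X), Add(Rational(32, 3), R)))
Pow(Add(Add(Function('n')(K, 481), Mul(-1, 237088)), -439126), Rational(1, 2)) = Pow(Add(Add(Add(Rational(93952, 3), Mul(2936, Rational(24144, 13375)), Mul(Rational(256, 3), 481), Mul(8, Rational(24144, 13375), 481)), Mul(-1, 237088)), -439126), Rational(1, 2)) = Pow(Add(Add(Add(Rational(93952, 3), Rational(70886784, 13375), Rational(123136, 3), Rational(92906112, 13375)), -237088), -439126), Rational(1, 2)) = Pow(Add(Add(Rational(3394930688, 40125), -237088), -439126), Rational(1, 2)) = Pow(Add(Rational(-6118225312, 40125), -439126), Rational(1, 2)) = Pow(Rational(-23738156062, 40125), Rational(1, 2)) = Mul(Rational(1, 8025), I, Pow(38099740479510, Rational(1, 2)))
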